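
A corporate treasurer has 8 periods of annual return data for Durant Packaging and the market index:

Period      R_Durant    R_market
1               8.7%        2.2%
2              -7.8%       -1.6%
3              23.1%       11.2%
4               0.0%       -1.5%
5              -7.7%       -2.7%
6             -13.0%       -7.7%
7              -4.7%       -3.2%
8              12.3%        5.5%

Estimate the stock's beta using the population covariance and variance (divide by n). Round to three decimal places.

Mean R_i = (8.7 − 7.8 + 23.1 + 0.0 − 7.7 − 13.0 − 4.7 + 12.3) / 8 = 1.3625%
Mean R_m = (2.2 − 1.6 + 11.2 − 1.5 − 2.7 − 7.7 − 3.2 + 5.5) / 8 = 0.2750%
Σ(R_i − R̄_i)(R_m − R̄_m) = 490.9225  ⇒  Cov = 490.9225 / 8 = 61.3653
Σ(R_m − R̄_m)² = 241.5550  ⇒  Var(R_m) = 241.5550 / 8 = 30.1944
β = Cov / Var(R_m) = 61.3653 / 30.1944 = 2.0323

2.032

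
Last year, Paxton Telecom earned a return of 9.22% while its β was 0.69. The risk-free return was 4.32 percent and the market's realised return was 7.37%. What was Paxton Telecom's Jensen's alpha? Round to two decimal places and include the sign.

Market excess return = 7.37% − 4.32% = 3.05%
CAPM benchmark = R_f + β(R_m − R_f) = 4.32% + 0.69 × 3.05% = 6.4245%
α = actual − benchmark = 9.22% − 6.4245% = +2.80%

+2.80%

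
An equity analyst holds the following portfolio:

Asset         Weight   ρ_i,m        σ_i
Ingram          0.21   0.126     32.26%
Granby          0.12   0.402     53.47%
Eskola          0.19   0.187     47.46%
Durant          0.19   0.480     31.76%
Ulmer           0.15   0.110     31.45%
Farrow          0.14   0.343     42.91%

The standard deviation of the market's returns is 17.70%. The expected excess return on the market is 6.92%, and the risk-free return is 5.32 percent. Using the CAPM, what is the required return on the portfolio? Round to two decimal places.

9.46%

β_Ingram = 0.126 × 32.26% / 17.70% = 0.2296
β_Granby = 0.402 × 53.47% / 17.70% = 1.2144
β_Eskola = 0.187 × 47.46% / 17.70% = 0.5014
β_Durant = 0.480 × 31.76% / 17.70% = 0.8613
β_Ulmer = 0.110 × 31.45% / 17.70% = 0.1955
β_Farrow = 0.343 × 42.91% / 17.70% = 0.8315
β_P = Σ w_i β_i = 0.21×0.2296 + 0.12×1.2144 + 0.19×0.5014 + 0.19×0.8613 + 0.15×0.1955 + 0.14×0.8315 = 0.5986
E(R_P) = R_f + β_P × MRP = 5.32% + 0.5986 × 6.92% = 9.46%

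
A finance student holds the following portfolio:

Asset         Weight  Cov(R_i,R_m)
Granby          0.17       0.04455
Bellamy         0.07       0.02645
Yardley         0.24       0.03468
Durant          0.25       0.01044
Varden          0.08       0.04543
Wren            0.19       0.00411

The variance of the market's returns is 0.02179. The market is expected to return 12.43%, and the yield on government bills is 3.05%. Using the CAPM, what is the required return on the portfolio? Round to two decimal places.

β_Granby = 0.04455 / 0.02179 = 2.0445
β_Bellamy = 0.02645 / 0.02179 = 1.2139
β_Yardley = 0.03468 / 0.02179 = 1.5916
β_Durant = 0.01044 / 0.02179 = 0.4791
β_Varden = 0.04543 / 0.02179 = 2.0849
β_Wren = 0.00411 / 0.02179 = 0.1886
β_P = Σ w_i β_i = 0.17×2.0445 + 0.07×1.2139 + 0.24×1.5916 + 0.25×0.4791 + 0.08×2.0849 + 0.19×0.1886 = 1.1369
MRP = 12.43% − 3.05% = 9.38%
E(R_P) = R_f + β_P × MRP = 3.05% + 1.1369 × 9.38% = 13.71%

13.71%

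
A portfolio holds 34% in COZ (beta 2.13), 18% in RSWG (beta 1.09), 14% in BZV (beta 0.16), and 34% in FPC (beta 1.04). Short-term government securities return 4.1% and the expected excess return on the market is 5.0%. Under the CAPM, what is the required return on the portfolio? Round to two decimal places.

β_P = Σ w_i β_i = 0.34×2.13 + 0.18×1.09 + 0.14×0.16 + 0.34×1.04 = 1.2964
E(R_P) = R_f + β_P × MRP = 4.1% + 1.2964 × 5.0% = 10.58%

10.58%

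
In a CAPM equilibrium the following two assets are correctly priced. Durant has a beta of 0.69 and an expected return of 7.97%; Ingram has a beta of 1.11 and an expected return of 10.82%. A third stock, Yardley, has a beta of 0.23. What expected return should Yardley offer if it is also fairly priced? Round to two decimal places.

MRP (SML slope) = (10.82% − 7.97%) / (1.11 − 0.69) = 2.85% / 0.42 = 6.7857%
R_f (intercept) = 7.97% − 0.69 × 6.7857% = 3.2879%
E(R_Yardley) = R_f + β × MRP = 3.2879% + 0.23 × 6.7857% = 4.85%

4.85%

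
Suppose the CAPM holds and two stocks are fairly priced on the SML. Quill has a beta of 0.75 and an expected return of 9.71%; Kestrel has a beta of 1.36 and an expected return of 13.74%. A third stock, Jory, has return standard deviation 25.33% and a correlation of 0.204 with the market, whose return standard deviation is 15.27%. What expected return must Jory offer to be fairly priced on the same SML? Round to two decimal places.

6.99%

MRP = (13.74% − 9.71%) / (1.36 − 0.75) = 6.6066%
R_f = 9.71% − 0.75 × 6.6066% = 4.7551%
β_Jory = ρ·σ_i/σ_m = 0.204 × 25.33 / 15.27 = 0.3384
E(R_Jory) = R_f + β × MRP = 4.7551% + 0.3384 × 6.6066% = 6.99%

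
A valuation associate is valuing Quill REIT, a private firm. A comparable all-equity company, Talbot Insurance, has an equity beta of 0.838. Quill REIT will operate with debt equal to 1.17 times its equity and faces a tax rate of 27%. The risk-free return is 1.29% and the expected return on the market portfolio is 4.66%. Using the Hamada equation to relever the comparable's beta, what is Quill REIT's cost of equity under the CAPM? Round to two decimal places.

6.53%

β_L = β_U × [1 + (1 − t)(D/E)] = 0.838 × [1 + (1 − 0.27) × 1.17]
    = 0.838 × [1 + 0.73 × 1.17] = 0.838 × 1.8541 = 1.5537
MRP = 4.66% − 1.29% = 3.37%
E(R) = R_f + β_L × MRP = 1.29% + 1.5537 × 3.37% = 6.53%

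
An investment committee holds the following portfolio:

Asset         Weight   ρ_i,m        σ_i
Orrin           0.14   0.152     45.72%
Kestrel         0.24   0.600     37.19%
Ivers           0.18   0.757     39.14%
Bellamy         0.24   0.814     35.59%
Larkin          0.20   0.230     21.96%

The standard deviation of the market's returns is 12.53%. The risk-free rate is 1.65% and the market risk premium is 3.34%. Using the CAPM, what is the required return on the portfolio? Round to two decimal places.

β_Orrin = 0.152 × 45.72% / 12.53% = 0.5546
β_Kestrel = 0.600 × 37.19% / 12.53% = 1.7808
β_Ivers = 0.757 × 39.14% / 12.53% = 2.3646
β_Bellamy = 0.814 × 35.59% / 12.53% = 2.3121
β_Larkin = 0.230 × 21.96% / 12.53% = 0.4031
β_P = Σ w_i β_i = 0.14×0.5546 + 0.24×1.7808 + 0.18×2.3646 + 0.24×2.3121 + 0.20×0.4031 = 1.5662
E(R_P) = R_f + β_P × MRP = 1.65% + 1.5662 × 3.34% = 6.88%

6.88%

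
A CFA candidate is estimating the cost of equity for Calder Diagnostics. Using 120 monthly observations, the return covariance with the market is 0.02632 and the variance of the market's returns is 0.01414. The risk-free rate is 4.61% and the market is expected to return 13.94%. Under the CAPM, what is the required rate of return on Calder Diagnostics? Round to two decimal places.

21.98%

β = Cov(R_i, R_m) / Var(R_m) = 0.02632 / 0.01414 = 1.8614
MRP = 13.94% − 4.61% = 9.33%
E(R) = R_f + β × MRP = 4.61% + 1.8614 × 9.33% = 21.98%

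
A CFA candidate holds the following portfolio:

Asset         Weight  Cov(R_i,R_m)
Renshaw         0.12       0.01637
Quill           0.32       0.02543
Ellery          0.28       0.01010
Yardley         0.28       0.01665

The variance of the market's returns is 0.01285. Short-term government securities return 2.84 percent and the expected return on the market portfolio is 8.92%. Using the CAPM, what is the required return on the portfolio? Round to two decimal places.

β_Renshaw = 0.01637 / 0.01285 = 1.2739
β_Quill = 0.02543 / 0.01285 = 1.9790
β_Ellery = 0.01010 / 0.01285 = 0.7860
β_Yardley = 0.01665 / 0.01285 = 1.2957
β_P = Σ w_i β_i = 0.12×1.2739 + 0.32×1.9790 + 0.28×0.7860 + 0.28×1.2957 = 1.3690
MRP = 8.92% − 2.84% = 6.08%
E(R_P) = R_f + β_P × MRP = 2.84% + 1.3690 × 6.08% = 11.16%

11.16%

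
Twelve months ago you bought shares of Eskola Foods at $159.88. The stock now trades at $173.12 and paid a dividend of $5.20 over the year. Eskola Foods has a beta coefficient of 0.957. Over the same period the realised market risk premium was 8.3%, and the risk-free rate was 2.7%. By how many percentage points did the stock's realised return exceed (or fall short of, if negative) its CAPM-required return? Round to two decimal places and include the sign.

+0.89%

Realised HPR = (P1 + D1 − P0) / P0 = (173.12 + 5.20 − 159.88) / 159.88 = 18.44 / 159.88 = 11.5337%
CAPM required = R_f + β·MRP = 2.7% + 0.957 × 8.3% = 10.6431%
α = realised − required = 11.5337% − 10.6431% = +0.89%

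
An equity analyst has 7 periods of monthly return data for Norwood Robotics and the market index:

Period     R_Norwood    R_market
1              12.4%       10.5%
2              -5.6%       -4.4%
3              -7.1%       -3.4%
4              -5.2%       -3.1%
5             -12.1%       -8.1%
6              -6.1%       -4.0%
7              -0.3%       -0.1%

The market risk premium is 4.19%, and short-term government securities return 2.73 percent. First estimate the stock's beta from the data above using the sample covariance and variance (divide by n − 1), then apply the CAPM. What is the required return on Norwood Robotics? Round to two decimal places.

8.21%

Mean R_i = (12.4 − 5.6 − 7.1 − 5.2 − 12.1 − 6.1 − 0.3) / 7 = -3.4286%
Mean R_m = (10.5 − 4.4 − 3.4 − 3.1 − 8.1 − 4.0 − 0.1) / 7 = -1.8000%
Σ(R_i − R̄_i)(R_m − R̄_m) = 274.3400  ⇒  Cov = 274.3400 / 6 = 45.7233
Σ(R_m − R̄_m)² = 209.7200  ⇒  Var(R_m) = 209.7200 / 6 = 34.9533
β = Cov / Var(R_m) = 45.7233 / 34.9533 = 1.3081
E(R) = R_f + β × MRP = 2.73% + 1.3081 × 4.19% = 8.21%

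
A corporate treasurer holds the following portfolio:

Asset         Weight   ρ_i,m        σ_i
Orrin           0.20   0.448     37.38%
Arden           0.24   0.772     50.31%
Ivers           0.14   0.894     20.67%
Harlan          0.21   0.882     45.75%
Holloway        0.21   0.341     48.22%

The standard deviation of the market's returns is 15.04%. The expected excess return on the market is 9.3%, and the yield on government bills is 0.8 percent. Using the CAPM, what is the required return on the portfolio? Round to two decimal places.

β_Orrin = 0.448 × 37.38% / 15.04% = 1.1134
β_Arden = 0.772 × 50.31% / 15.04% = 2.5824
β_Ivers = 0.894 × 20.67% / 15.04% = 1.2287
β_Harlan = 0.882 × 45.75% / 15.04% = 2.6829
β_Holloway = 0.341 × 48.22% / 15.04% = 1.0933
β_P = Σ w_i β_i = 0.20×1.1134 + 0.24×2.5824 + 0.14×1.2287 + 0.21×2.6829 + 0.21×1.0933 = 1.8075
E(R_P) = R_f + β_P × MRP = 0.8% + 1.8075 × 9.3% = 17.61%

17.61%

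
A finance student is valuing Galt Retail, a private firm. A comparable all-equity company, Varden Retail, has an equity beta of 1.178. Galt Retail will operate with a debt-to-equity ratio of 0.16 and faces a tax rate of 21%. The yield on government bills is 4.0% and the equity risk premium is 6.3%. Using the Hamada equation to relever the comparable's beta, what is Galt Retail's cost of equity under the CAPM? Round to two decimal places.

12.36%

β_L = β_U × [1 + (1 − t)(D/E)] = 1.178 × [1 + (1 − 0.21) × 0.16]
    = 1.178 × [1 + 0.79 × 0.16] = 1.178 × 1.1264 = 1.3269
E(R) = R_f + β_L × MRP = 4.0% + 1.3269 × 6.3% = 12.36%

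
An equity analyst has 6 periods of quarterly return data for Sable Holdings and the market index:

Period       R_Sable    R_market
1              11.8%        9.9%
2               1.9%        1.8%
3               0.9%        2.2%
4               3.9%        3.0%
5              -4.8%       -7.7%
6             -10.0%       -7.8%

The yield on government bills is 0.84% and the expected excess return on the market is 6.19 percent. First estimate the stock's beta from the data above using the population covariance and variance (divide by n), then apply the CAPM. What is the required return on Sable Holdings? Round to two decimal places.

Mean R_i = (11.8 + 1.9 + 0.9 + 3.9 − 4.8 − 10.0) / 6 = 0.6167%
Mean R_m = (9.9 + 1.8 + 2.2 + 3.0 − 7.7 − 7.8) / 6 = 0.2333%
Σ(R_i − R̄_i)(R_m − R̄_m) = 248.0167  ⇒  Cov = 248.0167 / 6 = 41.3361
Σ(R_m − R̄_m)² = 234.8933  ⇒  Var(R_m) = 234.8933 / 6 = 39.1489
β = Cov / Var(R_m) = 41.3361 / 39.1489 = 1.0559
E(R) = R_f + β × MRP = 0.84% + 1.0559 × 6.19% = 7.38%

7.38%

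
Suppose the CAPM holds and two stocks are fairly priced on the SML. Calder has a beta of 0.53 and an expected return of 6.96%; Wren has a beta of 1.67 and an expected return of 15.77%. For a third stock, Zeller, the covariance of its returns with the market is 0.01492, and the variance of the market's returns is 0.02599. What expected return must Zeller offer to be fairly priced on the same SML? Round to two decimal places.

MRP = (15.77% − 6.96%) / (1.67 − 0.53) = 7.7281%
R_f = 6.96% − 0.53 × 7.7281% = 2.8641%
β_Zeller = Cov / Var(R_m) = 0.01492 / 0.02599 = 0.5741
E(R_Zeller) = R_f + β × MRP = 2.8641% + 0.5741 × 7.7281% = 7.30%

7.30%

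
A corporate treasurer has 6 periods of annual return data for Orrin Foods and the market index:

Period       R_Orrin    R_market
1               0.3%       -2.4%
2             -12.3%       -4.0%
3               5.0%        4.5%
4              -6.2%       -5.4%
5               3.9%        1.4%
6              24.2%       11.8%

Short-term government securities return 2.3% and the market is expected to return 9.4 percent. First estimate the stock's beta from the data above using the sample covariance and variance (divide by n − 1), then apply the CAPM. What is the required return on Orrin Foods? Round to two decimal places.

Mean R_i = (0.3 − 12.3 + 5.0 − 6.2 + 3.9 + 24.2) / 6 = 2.4833%
Mean R_m = (-2.4 − 4.0 + 4.5 − 5.4 + 1.4 + 11.8) / 6 = 0.9833%
Σ(R_i − R̄_i)(R_m − R̄_m) = 380.8283  ⇒  Cov = 380.8283 / 5 = 76.1657
Σ(R_m − R̄_m)² = 206.5683  ⇒  Var(R_m) = 206.5683 / 5 = 41.3137
β = Cov / Var(R_m) = 76.1657 / 41.3137 = 1.8436
MRP = 9.4% − 2.3% = 7.10%
E(R) = R_f + β × MRP = 2.3% + 1.8436 × 7.1% = 15.39%

15.39%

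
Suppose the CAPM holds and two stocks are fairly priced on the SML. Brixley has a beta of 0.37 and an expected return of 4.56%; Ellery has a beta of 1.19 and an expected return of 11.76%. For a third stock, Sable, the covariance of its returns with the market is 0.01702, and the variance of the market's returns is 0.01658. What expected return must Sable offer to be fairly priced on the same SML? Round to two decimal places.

10.32%

MRP = (11.76% − 4.56%) / (1.19 − 0.37) = 8.7805%
R_f = 4.56% − 0.37 × 8.7805% = 1.3112%
β_Sable = Cov / Var(R_m) = 0.01702 / 0.01658 = 1.0265
E(R_Sable) = R_f + β × MRP = 1.3112% + 1.0265 × 8.7805% = 10.32%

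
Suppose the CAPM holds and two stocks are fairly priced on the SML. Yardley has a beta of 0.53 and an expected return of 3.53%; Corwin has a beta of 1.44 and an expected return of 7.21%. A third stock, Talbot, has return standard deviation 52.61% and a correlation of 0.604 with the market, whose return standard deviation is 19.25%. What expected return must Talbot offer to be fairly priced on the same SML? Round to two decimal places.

8.06%

MRP = (7.21% − 3.53%) / (1.44 − 0.53) = 4.0440%
R_f = 3.53% − 0.53 × 4.0440% = 1.3867%
β_Talbot = ρ·σ_i/σ_m = 0.604 × 52.61 / 19.25 = 1.6507
E(R_Talbot) = R_f + β × MRP = 1.3867% + 1.6507 × 4.0440% = 8.06%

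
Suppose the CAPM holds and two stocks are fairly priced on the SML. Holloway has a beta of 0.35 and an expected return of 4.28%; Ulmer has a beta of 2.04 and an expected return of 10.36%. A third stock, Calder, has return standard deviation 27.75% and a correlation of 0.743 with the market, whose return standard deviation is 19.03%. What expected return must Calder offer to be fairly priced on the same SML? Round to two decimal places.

MRP = (10.36% − 4.28%) / (2.04 − 0.35) = 3.5976%
R_f = 4.28% − 0.35 × 3.5976% = 3.0208%
β_Calder = ρ·σ_i/σ_m = 0.743 × 27.75 / 19.03 = 1.0835
E(R_Calder) = R_f + β × MRP = 3.0208% + 1.0835 × 3.5976% = 6.92%

6.92%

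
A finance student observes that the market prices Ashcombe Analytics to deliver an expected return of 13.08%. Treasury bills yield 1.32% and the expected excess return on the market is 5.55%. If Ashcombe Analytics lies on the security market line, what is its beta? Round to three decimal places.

2.119

β = (E(R) − R_f) / MRP = (13.08% − 1.32%) / 5.55% = 11.76% / 5.55% = 2.119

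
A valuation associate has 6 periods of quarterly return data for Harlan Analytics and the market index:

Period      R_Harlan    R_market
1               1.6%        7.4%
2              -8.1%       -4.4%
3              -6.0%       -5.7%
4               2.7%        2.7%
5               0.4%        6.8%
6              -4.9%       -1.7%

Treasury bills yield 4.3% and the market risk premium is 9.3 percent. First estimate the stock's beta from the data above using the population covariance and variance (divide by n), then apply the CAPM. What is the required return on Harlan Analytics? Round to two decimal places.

Mean R_i = (1.6 − 8.1 − 6.0 + 2.7 + 0.4 − 4.9) / 6 = -2.3833%
Mean R_m = (7.4 − 4.4 − 5.7 + 2.7 + 6.8 − 1.7) / 6 = 0.8500%
Σ(R_i − R̄_i)(R_m − R̄_m) = 112.1750  ⇒  Cov = 112.1750 / 6 = 18.6958
Σ(R_m − R̄_m)² = 158.6950  ⇒  Var(R_m) = 158.6950 / 6 = 26.4492
β = Cov / Var(R_m) = 18.6958 / 26.4492 = 0.7069
E(R) = R_f + β × MRP = 4.3% + 0.7069 × 9.3% = 10.87%

10.87%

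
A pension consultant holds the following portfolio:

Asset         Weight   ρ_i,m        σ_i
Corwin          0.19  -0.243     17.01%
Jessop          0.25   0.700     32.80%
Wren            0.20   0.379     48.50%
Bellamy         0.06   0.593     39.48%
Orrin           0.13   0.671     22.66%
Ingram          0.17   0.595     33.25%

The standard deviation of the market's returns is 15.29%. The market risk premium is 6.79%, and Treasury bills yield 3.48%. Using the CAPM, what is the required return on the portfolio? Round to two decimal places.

β_Corwin = -0.243 × 17.01% / 15.29% = -0.2703
β_Jessop = 0.700 × 32.80% / 15.29% = 1.5016
β_Wren = 0.379 × 48.50% / 15.29% = 1.2022
β_Bellamy = 0.593 × 39.48% / 15.29% = 1.5312
β_Orrin = 0.671 × 22.66% / 15.29% = 0.9944
β_Ingram = 0.595 × 33.25% / 15.29% = 1.2939
β_P = Σ w_i β_i = 0.19×-0.2703 + 0.25×1.5016 + 0.20×1.2022 + 0.06×1.5312 + 0.13×0.9944 + 0.17×1.2939 = 1.0056
E(R_P) = R_f + β_P × MRP = 3.48% + 1.0056 × 6.79% = 10.31%

10.31%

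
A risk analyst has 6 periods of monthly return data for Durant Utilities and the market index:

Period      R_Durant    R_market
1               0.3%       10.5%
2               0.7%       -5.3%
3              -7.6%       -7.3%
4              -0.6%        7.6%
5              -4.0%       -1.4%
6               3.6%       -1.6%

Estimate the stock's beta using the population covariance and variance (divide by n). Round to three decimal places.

Mean R_i = (0.3 + 0.7 − 7.6 − 0.6 − 4.0 + 3.6) / 6 = -1.2667%
Mean R_m = (10.5 − 5.3 − 7.3 + 7.6 − 1.4 − 1.6) / 6 = 0.4167%
Σ(R_i − R̄_i)(R_m − R̄_m) = 53.3667  ⇒  Cov = 53.3667 / 6 = 8.8945
Σ(R_m − R̄_m)² = 252.8683  ⇒  Var(R_m) = 252.8683 / 6 = 42.1447
β = Cov / Var(R_m) = 8.8945 / 42.1447 = 0.2110

0.211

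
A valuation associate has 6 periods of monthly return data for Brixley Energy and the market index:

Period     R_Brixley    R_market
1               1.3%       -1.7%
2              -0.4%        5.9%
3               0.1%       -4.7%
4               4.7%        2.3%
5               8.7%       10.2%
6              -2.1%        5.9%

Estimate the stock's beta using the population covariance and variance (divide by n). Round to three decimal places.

Mean R_i = (1.3 − 0.4 + 0.1 + 4.7 + 8.7 − 2.1) / 6 = 2.0500%
Mean R_m = (-1.7 + 5.9 − 4.7 + 2.3 + 10.2 + 5.9) / 6 = 2.9833%
Σ(R_i − R̄_i)(R_m − R̄_m) = 45.4250  ⇒  Cov = 45.4250 / 6 = 7.5708
Σ(R_m − R̄_m)² = 150.5283  ⇒  Var(R_m) = 150.5283 / 6 = 25.0881
β = Cov / Var(R_m) = 7.5708 / 25.0881 = 0.3018

0.302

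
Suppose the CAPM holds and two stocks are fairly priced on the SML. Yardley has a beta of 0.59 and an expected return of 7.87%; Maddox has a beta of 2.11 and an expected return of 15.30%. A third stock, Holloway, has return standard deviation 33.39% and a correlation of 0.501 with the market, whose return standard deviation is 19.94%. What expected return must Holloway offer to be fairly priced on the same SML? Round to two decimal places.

9.09%

MRP = (15.30% − 7.87%) / (2.11 − 0.59) = 4.8882%
R_f = 7.87% − 0.59 × 4.8882% = 4.9860%
β_Holloway = ρ·σ_i/σ_m = 0.501 × 33.39 / 19.94 = 0.8389
E(R_Holloway) = R_f + β × MRP = 4.9860% + 0.8389 × 4.8882% = 9.09%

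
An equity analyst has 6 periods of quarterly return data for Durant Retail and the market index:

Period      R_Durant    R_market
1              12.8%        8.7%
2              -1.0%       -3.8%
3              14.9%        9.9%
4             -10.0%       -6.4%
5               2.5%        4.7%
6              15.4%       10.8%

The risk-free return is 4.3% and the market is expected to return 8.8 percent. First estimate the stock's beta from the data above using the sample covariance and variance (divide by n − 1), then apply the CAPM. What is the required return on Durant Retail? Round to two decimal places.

Mean R_i = (12.8 − 1.0 + 14.9 − 10.0 + 2.5 + 15.4) / 6 = 5.7667%
Mean R_m = (8.7 − 3.8 + 9.9 − 6.4 + 4.7 + 10.8) / 6 = 3.9833%
Σ(R_i − R̄_i)(R_m − R̄_m) = 366.9167  ⇒  Cov = 366.9167 / 5 = 73.3833
Σ(R_m − R̄_m)² = 272.6283  ⇒  Var(R_m) = 272.6283 / 5 = 54.5257
β = Cov / Var(R_m) = 73.3833 / 54.5257 = 1.3458
MRP = 8.8% − 4.3% = 4.50%
E(R) = R_f + β × MRP = 4.3% + 1.3458 × 4.5% = 10.36%

10.36%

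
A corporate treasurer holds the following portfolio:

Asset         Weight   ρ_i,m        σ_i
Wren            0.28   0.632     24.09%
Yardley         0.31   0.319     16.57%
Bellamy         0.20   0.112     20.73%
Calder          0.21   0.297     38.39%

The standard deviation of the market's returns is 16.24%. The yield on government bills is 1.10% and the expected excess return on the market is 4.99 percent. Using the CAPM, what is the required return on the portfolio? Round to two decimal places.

β_Wren = 0.632 × 24.09% / 16.24% = 0.9375
β_Yardley = 0.319 × 16.57% / 16.24% = 0.3255
β_Bellamy = 0.112 × 20.73% / 16.24% = 0.1430
β_Calder = 0.297 × 38.39% / 16.24% = 0.7021
β_P = Σ w_i β_i = 0.28×0.9375 + 0.31×0.3255 + 0.20×0.1430 + 0.21×0.7021 = 0.5394
E(R_P) = R_f + β_P × MRP = 1.10% + 0.5394 × 4.99% = 3.79%

3.79%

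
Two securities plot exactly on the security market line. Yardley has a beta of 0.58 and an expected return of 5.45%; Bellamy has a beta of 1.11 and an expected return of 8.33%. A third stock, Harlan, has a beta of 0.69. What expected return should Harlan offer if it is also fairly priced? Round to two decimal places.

6.05%

MRP (SML slope) = (8.33% − 5.45%) / (1.11 − 0.58) = 2.88% / 0.53 = 5.4340%
R_f (intercept) = 5.45% − 0.58 × 5.4340% = 2.2983%
E(R_Harlan) = R_f + β × MRP = 2.2983% + 0.69 × 5.4340% = 6.05%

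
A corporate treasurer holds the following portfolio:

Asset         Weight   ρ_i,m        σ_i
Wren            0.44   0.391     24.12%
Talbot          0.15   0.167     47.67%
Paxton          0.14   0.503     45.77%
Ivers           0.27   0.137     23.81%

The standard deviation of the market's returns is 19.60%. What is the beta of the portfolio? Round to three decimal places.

0.482

β_Wren = 0.391 × 24.12% / 19.60% = 0.4812
β_Talbot = 0.167 × 47.67% / 19.60% = 0.4062
β_Paxton = 0.503 × 45.77% / 19.60% = 1.1746
β_Ivers = 0.137 × 23.81% / 19.60% = 0.1664
β_P = Σ w_i β_i = 0.44×0.4812 + 0.15×0.4062 + 0.14×1.1746 + 0.27×0.1664 = 0.4820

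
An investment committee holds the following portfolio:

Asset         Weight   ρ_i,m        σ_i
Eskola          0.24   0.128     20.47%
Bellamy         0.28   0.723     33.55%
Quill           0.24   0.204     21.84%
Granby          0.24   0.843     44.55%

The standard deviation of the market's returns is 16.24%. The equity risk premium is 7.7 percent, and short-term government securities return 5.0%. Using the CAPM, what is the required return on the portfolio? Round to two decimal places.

13.30%

β_Eskola = 0.128 × 20.47% / 16.24% = 0.1613
β_Bellamy = 0.723 × 33.55% / 16.24% = 1.4936
β_Quill = 0.204 × 21.84% / 16.24% = 0.2743
β_Granby = 0.843 × 44.55% / 16.24% = 2.3125
β_P = Σ w_i β_i = 0.24×0.1613 + 0.28×1.4936 + 0.24×0.2743 + 0.24×2.3125 = 1.0778
E(R_P) = R_f + β_P × MRP = 5.0% + 1.0778 × 7.7% = 13.30%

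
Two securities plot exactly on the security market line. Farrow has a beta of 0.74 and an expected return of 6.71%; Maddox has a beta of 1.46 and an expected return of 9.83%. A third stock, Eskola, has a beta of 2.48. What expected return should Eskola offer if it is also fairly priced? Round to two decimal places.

14.25%

MRP (SML slope) = (9.83% − 6.71%) / (1.46 − 0.74) = 3.12% / 0.72 = 4.3333%
R_f (intercept) = 6.71% − 0.74 × 4.3333% = 3.5034%
E(R_Eskola) = R_f + β × MRP = 3.5034% + 2.48 × 4.3333% = 14.25%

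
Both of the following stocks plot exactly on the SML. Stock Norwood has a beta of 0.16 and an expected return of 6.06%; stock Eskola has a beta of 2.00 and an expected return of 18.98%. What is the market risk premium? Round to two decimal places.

Both satisfy E(R) = R_f + β·MRP, so the slope of the SML is
MRP = (18.98% − 6.06%) / (2.00 − 0.16) = 12.92% / 1.84 = 7.0217%

7.02%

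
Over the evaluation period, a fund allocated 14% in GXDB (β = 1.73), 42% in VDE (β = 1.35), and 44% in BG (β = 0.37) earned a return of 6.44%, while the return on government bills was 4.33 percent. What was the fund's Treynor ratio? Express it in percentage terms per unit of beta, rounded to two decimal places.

β_P = 0.14×1.73 + 0.42×1.35 + 0.44×0.37 = 0.9720
Treynor = (R_P − R_f) / β_P = (6.44% − 4.33%) / 0.9720 = 2.11% / 0.9720 = 2.17%

2.17%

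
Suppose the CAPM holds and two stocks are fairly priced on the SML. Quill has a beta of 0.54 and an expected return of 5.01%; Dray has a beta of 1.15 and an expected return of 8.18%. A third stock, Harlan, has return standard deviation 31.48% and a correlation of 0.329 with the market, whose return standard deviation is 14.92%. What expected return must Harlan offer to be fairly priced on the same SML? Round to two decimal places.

5.81%

MRP = (8.18% − 5.01%) / (1.15 − 0.54) = 5.1967%
R_f = 5.01% − 0.54 × 5.1967% = 2.2038%
β_Harlan = ρ·σ_i/σ_m = 0.329 × 31.48 / 14.92 = 0.6942
E(R_Harlan) = R_f + β × MRP = 2.2038% + 0.6942 × 5.1967% = 5.81%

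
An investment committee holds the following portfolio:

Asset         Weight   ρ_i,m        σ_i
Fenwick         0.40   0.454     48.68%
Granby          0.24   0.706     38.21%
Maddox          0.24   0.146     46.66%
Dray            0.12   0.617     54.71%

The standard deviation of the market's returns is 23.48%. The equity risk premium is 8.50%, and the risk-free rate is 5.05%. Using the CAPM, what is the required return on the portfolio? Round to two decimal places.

12.65%

β_Fenwick = 0.454 × 48.68% / 23.48% = 0.9413
β_Granby = 0.706 × 38.21% / 23.48% = 1.1489
β_Maddox = 0.146 × 46.66% / 23.48% = 0.2901
β_Dray = 0.617 × 54.71% / 23.48% = 1.4377
β_P = Σ w_i β_i = 0.40×0.9413 + 0.24×1.1489 + 0.24×0.2901 + 0.12×1.4377 = 0.8944
E(R_P) = R_f + β_P × MRP = 5.05% + 0.8944 × 8.50% = 12.65%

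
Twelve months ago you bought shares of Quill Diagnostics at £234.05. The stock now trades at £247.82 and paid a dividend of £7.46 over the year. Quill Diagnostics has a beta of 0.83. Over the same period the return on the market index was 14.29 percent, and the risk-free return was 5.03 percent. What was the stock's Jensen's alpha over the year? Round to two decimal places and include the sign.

-3.65%

Realised HPR = (P1 + D1 − P0) / P0 = (247.82 + 7.46 − 234.05) / 234.05 = 21.23 / 234.05 = 9.0707%
MRP = 14.29% − 5.03% = 9.26%
CAPM required = R_f + β·MRP = 5.03% + 0.83 × 9.26% = 12.7158%
α = realised − required = 9.0707% − 12.7158% = -3.65%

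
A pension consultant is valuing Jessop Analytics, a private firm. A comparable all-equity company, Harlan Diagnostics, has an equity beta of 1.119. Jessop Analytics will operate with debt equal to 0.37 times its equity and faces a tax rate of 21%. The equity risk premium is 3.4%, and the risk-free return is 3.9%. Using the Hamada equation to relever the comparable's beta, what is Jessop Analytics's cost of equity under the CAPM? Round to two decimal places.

β_L = β_U × [1 + (1 − t)(D/E)] = 1.119 × [1 + (1 − 0.21) × 0.37]
    = 1.119 × [1 + 0.79 × 0.37] = 1.119 × 1.2923 = 1.4461
E(R) = R_f + β_L × MRP = 3.9% + 1.4461 × 3.4% = 8.82%

8.82%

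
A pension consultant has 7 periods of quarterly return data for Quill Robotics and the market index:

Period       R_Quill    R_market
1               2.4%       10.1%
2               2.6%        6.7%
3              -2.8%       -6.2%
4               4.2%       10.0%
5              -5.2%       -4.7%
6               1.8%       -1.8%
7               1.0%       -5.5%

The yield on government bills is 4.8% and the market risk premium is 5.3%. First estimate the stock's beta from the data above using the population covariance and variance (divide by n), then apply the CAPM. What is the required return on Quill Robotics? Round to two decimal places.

Mean R_i = (2.4 + 2.6 − 2.8 + 4.2 − 5.2 + 1.8 + 1.0) / 7 = 0.5714%
Mean R_m = (10.1 + 6.7 − 6.2 + 10.0 − 4.7 − 1.8 − 5.5) / 7 = 1.2286%
Σ(R_i − R̄_i)(R_m − R̄_m) = 111.8057  ⇒  Cov = 111.8057 / 7 = 15.9722
Σ(R_m − R̄_m)² = 330.3543  ⇒  Var(R_m) = 330.3543 / 7 = 47.1935
β = Cov / Var(R_m) = 15.9722 / 47.1935 = 0.3384
E(R) = R_f + β × MRP = 4.8% + 0.3384 × 5.3% = 6.59%

6.59%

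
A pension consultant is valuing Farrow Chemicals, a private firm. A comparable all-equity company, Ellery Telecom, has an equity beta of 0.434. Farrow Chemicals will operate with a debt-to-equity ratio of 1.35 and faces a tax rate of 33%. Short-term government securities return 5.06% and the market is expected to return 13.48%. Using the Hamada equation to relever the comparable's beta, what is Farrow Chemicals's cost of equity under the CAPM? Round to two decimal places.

12.02%

β_L = β_U × [1 + (1 − t)(D/E)] = 0.434 × [1 + (1 − 0.33) × 1.35]
    = 0.434 × [1 + 0.67 × 1.35] = 0.434 × 1.9045 = 0.8266
MRP = 13.48% − 5.06% = 8.42%
E(R) = R_f + β_L × MRP = 5.06% + 0.8266 × 8.42% = 12.02%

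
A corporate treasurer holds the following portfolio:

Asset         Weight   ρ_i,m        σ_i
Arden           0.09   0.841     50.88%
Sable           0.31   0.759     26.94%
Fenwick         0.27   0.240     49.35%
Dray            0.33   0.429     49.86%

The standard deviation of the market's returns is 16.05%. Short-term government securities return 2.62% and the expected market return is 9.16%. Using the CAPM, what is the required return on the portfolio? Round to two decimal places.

10.95%

β_Arden = 0.841 × 50.88% / 16.05% = 2.6660
β_Sable = 0.759 × 26.94% / 16.05% = 1.2740
β_Fenwick = 0.240 × 49.35% / 16.05% = 0.7379
β_Dray = 0.429 × 49.86% / 16.05% = 1.3327
β_P = Σ w_i β_i = 0.09×2.6660 + 0.31×1.2740 + 0.27×0.7379 + 0.33×1.3327 = 1.2739
MRP = 9.16% − 2.62% = 6.54%
E(R_P) = R_f + β_P × MRP = 2.62% + 1.2739 × 6.54% = 10.95%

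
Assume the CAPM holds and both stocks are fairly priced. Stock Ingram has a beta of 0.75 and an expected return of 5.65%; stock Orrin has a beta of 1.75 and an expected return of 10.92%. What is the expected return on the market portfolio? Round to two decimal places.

Both satisfy E(R) = R_f + β·MRP, so the slope of the SML is
MRP = (10.92% − 5.65%) / (1.75 − 0.75) = 5.27% / 1.00 = 5.2700%
R_f = E(R_Ingram) − β_Ingram·MRP = 5.65% − 0.75 × 5.2700% = 1.6975%
E(R_m) = R_f + MRP = 1.6975% + 5.2700% = 6.97%

6.97%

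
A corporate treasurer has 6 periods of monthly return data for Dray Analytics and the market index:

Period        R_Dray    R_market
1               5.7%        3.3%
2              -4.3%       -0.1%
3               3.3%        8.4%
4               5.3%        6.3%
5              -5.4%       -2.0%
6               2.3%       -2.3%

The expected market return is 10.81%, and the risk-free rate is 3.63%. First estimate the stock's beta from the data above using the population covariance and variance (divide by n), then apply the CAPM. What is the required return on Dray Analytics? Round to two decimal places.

Mean R_i = (5.7 − 4.3 + 3.3 + 5.3 − 5.4 + 2.3) / 6 = 1.1500%
Mean R_m = (3.3 − 0.1 + 8.4 + 6.3 − 2.0 − 2.3) / 6 = 2.2667%
Σ(R_i − R̄_i)(R_m − R̄_m) = 70.2200  ⇒  Cov = 70.2200 / 6 = 11.7033
Σ(R_m − R̄_m)² = 99.6133  ⇒  Var(R_m) = 99.6133 / 6 = 16.6022
β = Cov / Var(R_m) = 11.7033 / 16.6022 = 0.7049
MRP = 10.81% − 3.63% = 7.18%
E(R) = R_f + β × MRP = 3.63% + 0.7049 × 7.18% = 8.69%

8.69%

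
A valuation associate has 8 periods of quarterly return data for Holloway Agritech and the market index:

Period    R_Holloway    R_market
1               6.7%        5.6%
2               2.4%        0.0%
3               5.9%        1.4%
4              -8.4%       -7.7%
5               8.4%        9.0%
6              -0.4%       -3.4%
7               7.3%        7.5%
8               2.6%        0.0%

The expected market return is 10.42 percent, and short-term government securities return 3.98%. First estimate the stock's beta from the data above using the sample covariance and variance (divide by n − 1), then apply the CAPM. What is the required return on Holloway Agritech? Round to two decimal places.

Mean R_i = (6.7 + 2.4 + 5.9 − 8.4 + 8.4 − 0.4 + 7.3 + 2.6) / 8 = 3.0625%
Mean R_m = (5.6 + 0.0 + 1.4 − 7.7 + 9.0 − 3.4 + 7.5 + 0.0) / 8 = 1.5500%
Σ(R_i − R̄_i)(R_m − R̄_m) = 204.1950  ⇒  Cov = 204.1950 / 7 = 29.1707
Σ(R_m − R̄_m)² = 222.2000  ⇒  Var(R_m) = 222.2000 / 7 = 31.7429
β = Cov / Var(R_m) = 29.1707 / 31.7429 = 0.9190
MRP = 10.42% − 3.98% = 6.44%
E(R) = R_f + β × MRP = 3.98% + 0.9190 × 6.44% = 9.90%

9.90%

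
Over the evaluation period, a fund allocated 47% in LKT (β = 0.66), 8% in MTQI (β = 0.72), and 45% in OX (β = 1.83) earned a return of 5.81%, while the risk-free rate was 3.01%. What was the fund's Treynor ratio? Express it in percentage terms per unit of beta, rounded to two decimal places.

β_P = 0.47×0.66 + 0.08×0.72 + 0.45×1.83 = 1.1913
Treynor = (R_P − R_f) / β_P = (5.81% − 3.01%) / 1.1913 = 2.80% / 1.1913 = 2.35%

2.35%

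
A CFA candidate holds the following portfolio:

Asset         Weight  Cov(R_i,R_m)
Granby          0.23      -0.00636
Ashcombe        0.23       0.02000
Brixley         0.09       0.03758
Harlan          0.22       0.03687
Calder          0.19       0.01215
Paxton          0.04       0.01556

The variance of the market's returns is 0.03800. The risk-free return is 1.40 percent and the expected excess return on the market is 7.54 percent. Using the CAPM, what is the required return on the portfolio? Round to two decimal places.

4.88%

β_Granby = -0.00636 / 0.03800 = -0.1674
β_Ashcombe = 0.02000 / 0.03800 = 0.5263
β_Brixley = 0.03758 / 0.03800 = 0.9889
β_Harlan = 0.03687 / 0.03800 = 0.9703
β_Calder = 0.01215 / 0.03800 = 0.3197
β_Paxton = 0.01556 / 0.03800 = 0.4095
β_P = Σ w_i β_i = 0.23×-0.1674 + 0.23×0.5263 + 0.09×0.9889 + 0.22×0.9703 + 0.19×0.3197 + 0.04×0.4095 = 0.4621
E(R_P) = R_f + β_P × MRP = 1.40% + 0.4621 × 7.54% = 4.88%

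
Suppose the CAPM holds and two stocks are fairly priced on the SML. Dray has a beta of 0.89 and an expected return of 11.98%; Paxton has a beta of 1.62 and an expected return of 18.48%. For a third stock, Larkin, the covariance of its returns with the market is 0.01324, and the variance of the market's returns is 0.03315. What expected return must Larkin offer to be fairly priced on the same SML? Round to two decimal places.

7.61%

MRP = (18.48% − 11.98%) / (1.62 − 0.89) = 8.9041%
R_f = 11.98% − 0.89 × 8.9041% = 4.0554%
β_Larkin = Cov / Var(R_m) = 0.01324 / 0.03315 = 0.3994
E(R_Larkin) = R_f + β × MRP = 4.0554% + 0.3994 × 8.9041% = 7.61%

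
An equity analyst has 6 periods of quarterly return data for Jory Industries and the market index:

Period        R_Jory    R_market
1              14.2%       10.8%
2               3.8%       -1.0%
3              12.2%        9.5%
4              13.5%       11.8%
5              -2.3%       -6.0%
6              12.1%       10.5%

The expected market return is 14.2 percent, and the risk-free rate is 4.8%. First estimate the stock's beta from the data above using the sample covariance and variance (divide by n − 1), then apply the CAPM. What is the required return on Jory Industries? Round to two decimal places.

Mean R_i = (14.2 + 3.8 + 12.2 + 13.5 − 2.3 + 12.1) / 6 = 8.9167%
Mean R_m = (10.8 − 1.0 + 9.5 + 11.8 − 6.0 + 10.5) / 6 = 5.9333%
Σ(R_i − R̄_i)(R_m − R̄_m) = 248.1767  ⇒  Cov = 248.1767 / 5 = 49.6353
Σ(R_m − R̄_m)² = 282.1533  ⇒  Var(R_m) = 282.1533 / 5 = 56.4307
β = Cov / Var(R_m) = 49.6353 / 56.4307 = 0.8796
MRP = 14.2% − 4.8% = 9.40%
E(R) = R_f + β × MRP = 4.8% + 0.8796 × 9.4% = 13.07%

13.07%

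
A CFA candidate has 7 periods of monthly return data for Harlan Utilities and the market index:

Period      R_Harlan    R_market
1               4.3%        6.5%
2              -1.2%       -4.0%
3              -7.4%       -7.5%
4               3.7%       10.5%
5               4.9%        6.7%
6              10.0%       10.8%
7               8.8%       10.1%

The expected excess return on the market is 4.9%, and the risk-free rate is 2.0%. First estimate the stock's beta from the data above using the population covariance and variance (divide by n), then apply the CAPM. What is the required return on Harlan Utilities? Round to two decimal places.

Mean R_i = (4.3 − 1.2 − 7.4 + 3.7 + 4.9 + 10.0 + 8.8) / 7 = 3.3000%
Mean R_m = (6.5 − 4.0 − 7.5 + 10.5 + 6.7 + 10.8 + 10.1) / 7 = 4.7286%
Σ(R_i − R̄_i)(R_m − R̄_m) = 247.5800  ⇒  Cov = 247.5800 / 7 = 35.3686
Σ(R_m − R̄_m)² = 331.7743  ⇒  Var(R_m) = 331.7743 / 7 = 47.3963
β = Cov / Var(R_m) = 35.3686 / 47.3963 = 0.7462
E(R) = R_f + β × MRP = 2.0% + 0.7462 × 4.9% = 5.66%

5.66%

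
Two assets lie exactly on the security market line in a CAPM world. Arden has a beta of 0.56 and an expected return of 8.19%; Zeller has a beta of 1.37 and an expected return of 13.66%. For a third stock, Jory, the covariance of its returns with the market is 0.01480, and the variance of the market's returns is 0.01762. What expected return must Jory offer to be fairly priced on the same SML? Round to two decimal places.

MRP = (13.66% − 8.19%) / (1.37 − 0.56) = 6.7531%
R_f = 8.19% − 0.56 × 6.7531% = 4.4083%
β_Jory = Cov / Var(R_m) = 0.01480 / 0.01762 = 0.8400
E(R_Jory) = R_f + β × MRP = 4.4083% + 0.8400 × 6.7531% = 10.08%

10.08%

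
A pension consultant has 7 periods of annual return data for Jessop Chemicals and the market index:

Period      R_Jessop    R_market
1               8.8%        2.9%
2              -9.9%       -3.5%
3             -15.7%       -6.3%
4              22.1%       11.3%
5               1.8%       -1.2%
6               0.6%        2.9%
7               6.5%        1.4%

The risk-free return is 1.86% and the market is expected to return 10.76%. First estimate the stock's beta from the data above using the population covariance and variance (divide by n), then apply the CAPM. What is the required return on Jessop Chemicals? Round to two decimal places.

20.53%

Mean R_i = (8.8 − 9.9 − 15.7 + 22.1 + 1.8 + 0.6 + 6.5) / 7 = 2.0286%
Mean R_m = (2.9 − 3.5 − 6.3 + 11.3 − 1.2 + 2.9 + 1.4) / 7 = 1.0714%
Σ(R_i − R̄_i)(R_m − R̄_m) = 402.2757  ⇒  Cov = 402.2757 / 7 = 57.4680
Σ(R_m − R̄_m)² = 191.8143  ⇒  Var(R_m) = 191.8143 / 7 = 27.4020
β = Cov / Var(R_m) = 57.4680 / 27.4020 = 2.0972
MRP = 10.76% − 1.86% = 8.90%
E(R) = R_f + β × MRP = 1.86% + 2.0972 × 8.90% = 20.53%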